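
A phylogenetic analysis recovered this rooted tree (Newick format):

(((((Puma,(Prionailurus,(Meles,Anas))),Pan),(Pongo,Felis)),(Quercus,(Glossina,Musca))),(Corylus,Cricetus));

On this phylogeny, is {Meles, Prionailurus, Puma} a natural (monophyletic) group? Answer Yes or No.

No

The MRCA of the listed taxa subtends (Puma,(Prionailurus,(Meles,Anas))).
That clade also contains Anas, which is not in the proposed group, so the group is not monophyletic.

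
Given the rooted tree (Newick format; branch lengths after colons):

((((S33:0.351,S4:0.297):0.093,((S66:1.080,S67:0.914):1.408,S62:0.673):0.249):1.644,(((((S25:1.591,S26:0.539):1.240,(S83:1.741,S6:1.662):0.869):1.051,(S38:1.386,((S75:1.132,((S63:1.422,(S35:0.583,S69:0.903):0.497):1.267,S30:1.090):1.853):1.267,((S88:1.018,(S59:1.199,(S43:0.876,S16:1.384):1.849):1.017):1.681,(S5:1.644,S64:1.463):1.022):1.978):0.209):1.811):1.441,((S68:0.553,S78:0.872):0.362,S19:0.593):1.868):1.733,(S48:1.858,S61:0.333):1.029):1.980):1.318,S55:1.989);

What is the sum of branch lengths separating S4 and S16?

17.117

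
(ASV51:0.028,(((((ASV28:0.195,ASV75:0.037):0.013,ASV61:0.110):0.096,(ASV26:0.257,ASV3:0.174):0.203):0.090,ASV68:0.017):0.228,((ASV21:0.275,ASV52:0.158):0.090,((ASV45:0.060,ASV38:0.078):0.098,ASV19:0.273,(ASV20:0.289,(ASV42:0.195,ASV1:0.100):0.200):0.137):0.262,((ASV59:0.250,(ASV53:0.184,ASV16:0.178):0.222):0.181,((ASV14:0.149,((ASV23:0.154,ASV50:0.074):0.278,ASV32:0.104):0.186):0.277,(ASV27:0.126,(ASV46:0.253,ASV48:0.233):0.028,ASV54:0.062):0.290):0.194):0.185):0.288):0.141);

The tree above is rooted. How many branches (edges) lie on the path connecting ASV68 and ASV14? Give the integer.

7

The MRCA of ASV68 and ASV14 is the node subtending (((((ASV28,ASV75),ASV61),(ASV26,ASV3)),ASV68),((ASV21,ASV52),((ASV45,ASV38),ASV19,(ASV20,(ASV42,ASV1))),((ASV59,(ASV53,ASV16)),((ASV14,((ASV23,ASV50),ASV32)),(ASV27,(ASV46,ASV48),ASV54))))).
From ASV68 up to that node: 2 branches. From ASV14 up to the same node: 5 branches. Total: 2 + 5 = 7.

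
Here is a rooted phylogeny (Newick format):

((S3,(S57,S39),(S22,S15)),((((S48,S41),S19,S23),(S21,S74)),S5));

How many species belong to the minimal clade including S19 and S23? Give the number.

4

The MRCA of S19 and S23 is the node subtending ((S48,S41),S19,S23).
That clade contains 4 terminal taxa: S19, S23, S41, S48.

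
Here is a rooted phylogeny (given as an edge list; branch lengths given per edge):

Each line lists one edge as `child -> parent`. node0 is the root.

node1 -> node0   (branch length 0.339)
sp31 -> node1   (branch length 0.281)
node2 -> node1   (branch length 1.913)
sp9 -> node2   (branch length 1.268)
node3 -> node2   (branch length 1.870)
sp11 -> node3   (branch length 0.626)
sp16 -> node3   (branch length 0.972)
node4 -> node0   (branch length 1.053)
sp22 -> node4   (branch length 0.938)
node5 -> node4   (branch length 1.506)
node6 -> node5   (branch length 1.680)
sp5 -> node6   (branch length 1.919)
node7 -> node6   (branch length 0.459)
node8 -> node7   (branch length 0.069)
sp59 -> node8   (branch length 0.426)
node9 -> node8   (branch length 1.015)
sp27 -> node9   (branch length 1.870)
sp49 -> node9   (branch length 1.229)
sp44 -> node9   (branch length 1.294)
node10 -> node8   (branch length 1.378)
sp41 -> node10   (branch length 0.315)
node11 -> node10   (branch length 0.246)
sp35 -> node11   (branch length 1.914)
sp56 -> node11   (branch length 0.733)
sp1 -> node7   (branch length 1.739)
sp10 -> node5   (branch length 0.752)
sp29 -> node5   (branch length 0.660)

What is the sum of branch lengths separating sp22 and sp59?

The path runs sp22 → … → MRCA → … → sp59; the MRCA is the node subtending (sp22,((sp5,((sp59,(sp27,sp49,sp44),(sp41,(sp35,sp56))),sp1)),sp10,sp29)).
Branch lengths along that path: 0.938 + 1.506 + 1.680 + 0.459 + 0.069 + 0.426 = 5.078.

5.078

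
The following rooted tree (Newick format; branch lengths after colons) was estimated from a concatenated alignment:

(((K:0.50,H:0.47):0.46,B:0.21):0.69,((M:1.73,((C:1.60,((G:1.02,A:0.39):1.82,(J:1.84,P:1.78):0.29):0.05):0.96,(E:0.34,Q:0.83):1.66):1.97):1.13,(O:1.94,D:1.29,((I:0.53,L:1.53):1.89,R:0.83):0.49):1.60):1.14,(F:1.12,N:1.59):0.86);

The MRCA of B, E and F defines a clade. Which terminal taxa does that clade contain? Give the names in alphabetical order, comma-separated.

Tracing B: it sits inside ((K,H),B).
Tracing E: it sits inside (E,Q).
Tracing F: it sits inside (F,N).
The smallest clade enclosing all 3 is the whole tree (their MRCA is the root), so the answer is all 18 tips in alphabetical order.

A, B, C, D, E, F, G, H, I, J, K, L, M, N, O, P, Q, R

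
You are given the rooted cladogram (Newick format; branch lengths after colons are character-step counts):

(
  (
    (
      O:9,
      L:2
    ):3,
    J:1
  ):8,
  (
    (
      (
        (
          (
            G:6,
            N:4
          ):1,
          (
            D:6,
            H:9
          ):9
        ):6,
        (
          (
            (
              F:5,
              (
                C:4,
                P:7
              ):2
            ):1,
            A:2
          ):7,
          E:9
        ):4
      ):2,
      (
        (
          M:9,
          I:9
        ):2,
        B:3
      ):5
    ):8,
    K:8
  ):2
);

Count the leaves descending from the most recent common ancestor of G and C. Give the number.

9

The MRCA of G and C is the node subtending (((G,N),(D,H)),(((F,(C,P)),A),E)).
That clade contains 9 terminal taxa: A, C, D, E, F, G, H, N, P.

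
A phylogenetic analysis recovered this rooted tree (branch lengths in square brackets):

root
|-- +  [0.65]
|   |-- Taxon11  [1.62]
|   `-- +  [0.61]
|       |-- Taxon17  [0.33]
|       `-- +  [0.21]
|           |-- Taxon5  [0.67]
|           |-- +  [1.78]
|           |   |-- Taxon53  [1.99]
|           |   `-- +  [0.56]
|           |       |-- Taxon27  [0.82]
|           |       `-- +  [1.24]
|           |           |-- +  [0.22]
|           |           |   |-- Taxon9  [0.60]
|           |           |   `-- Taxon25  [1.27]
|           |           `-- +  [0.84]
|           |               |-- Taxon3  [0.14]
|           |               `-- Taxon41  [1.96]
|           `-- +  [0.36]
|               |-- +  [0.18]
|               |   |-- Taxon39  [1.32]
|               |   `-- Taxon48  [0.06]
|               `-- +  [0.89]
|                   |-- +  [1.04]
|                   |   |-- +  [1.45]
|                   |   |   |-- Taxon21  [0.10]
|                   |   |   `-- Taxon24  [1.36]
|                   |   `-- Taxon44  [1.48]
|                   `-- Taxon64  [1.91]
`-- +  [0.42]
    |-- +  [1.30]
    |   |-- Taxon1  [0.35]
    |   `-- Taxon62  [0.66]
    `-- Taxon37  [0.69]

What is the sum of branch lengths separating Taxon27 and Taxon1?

The path runs Taxon27 → … → MRCA → … → Taxon1; the MRCA is the root of the tree.
Branch lengths along that path: 0.82 + 0.56 + 1.78 + 0.21 + 0.61 + 0.65 + 0.42 + 1.30 + 0.35 = 6.70.

6.70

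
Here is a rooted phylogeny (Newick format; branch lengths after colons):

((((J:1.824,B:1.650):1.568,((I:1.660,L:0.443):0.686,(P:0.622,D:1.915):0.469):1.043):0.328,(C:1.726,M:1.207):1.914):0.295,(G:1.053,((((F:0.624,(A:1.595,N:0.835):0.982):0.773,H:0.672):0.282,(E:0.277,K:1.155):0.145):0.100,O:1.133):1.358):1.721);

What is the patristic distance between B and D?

6.645

The path runs B → … → MRCA → … → D; the MRCA is the node subtending ((J,B),((I,L),(P,D))).
Branch lengths along that path: 1.650 + 1.568 + 1.043 + 0.469 + 1.915 = 6.645.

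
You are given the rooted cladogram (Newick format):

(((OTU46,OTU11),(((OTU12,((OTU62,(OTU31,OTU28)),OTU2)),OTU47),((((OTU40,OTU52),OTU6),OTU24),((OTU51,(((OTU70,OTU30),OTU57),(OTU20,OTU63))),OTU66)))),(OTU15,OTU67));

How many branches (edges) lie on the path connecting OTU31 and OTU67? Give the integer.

10

The MRCA of OTU31 and OTU67 is the root of the tree.
From OTU31 up to that node: 8 branches. From OTU67 up to the same node: 2 branches. Total: 8 + 2 = 10.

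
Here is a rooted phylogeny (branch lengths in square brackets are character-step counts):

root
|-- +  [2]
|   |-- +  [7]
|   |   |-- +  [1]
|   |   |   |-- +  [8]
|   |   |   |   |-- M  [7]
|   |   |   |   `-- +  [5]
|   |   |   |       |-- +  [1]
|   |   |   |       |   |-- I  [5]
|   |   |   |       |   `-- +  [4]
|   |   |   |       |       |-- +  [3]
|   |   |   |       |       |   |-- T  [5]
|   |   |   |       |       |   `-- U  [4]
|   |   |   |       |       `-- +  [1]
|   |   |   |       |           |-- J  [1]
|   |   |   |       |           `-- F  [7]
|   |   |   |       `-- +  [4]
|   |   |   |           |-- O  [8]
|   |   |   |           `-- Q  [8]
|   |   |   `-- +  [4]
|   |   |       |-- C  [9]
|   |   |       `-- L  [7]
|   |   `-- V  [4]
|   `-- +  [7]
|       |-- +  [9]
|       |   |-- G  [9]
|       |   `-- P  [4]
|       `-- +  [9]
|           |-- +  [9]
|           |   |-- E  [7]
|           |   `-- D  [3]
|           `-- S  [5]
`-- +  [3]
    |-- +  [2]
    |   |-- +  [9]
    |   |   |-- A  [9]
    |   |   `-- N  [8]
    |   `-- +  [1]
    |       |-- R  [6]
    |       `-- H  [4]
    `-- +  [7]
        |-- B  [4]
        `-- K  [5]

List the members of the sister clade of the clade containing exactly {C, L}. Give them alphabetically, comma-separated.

The clade containing exactly {C, L} attaches to the tree at the node subtending ((M,((I,((T,U),(J,F))),(O,Q))),(C,L)).
The other lineage descending from that same node — the sister group — is (M,((I,((T,U),(J,F))),(O,Q))); its 8 tips in alphabetical order are the answer.

F, I, J, M, O, Q, T, U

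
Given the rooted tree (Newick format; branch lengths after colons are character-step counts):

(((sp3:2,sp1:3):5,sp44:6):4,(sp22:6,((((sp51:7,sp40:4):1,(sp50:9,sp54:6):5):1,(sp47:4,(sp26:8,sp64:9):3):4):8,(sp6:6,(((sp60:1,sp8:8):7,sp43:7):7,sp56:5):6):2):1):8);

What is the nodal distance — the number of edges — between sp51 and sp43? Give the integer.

8

The MRCA of sp51 and sp43 is the node subtending ((((sp51,sp40),(sp50,sp54)),(sp47,(sp26,sp64))),(sp6,(((sp60,sp8),sp43),sp56))).
From sp51 up to that node: 4 branches. From sp43 up to the same node: 4 branches. Total: 4 + 4 = 8.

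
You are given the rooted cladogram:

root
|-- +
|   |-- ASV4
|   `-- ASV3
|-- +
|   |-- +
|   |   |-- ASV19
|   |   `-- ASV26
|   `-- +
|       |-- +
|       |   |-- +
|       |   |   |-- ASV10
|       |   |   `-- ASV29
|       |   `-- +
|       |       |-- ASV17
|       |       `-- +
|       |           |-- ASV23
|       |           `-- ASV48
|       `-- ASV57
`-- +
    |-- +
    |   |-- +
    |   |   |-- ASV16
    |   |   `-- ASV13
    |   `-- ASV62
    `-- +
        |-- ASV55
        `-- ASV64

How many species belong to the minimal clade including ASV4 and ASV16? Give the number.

15

The MRCA of ASV4 and ASV16 is the root, so the clade is the entire tree.
That clade contains 15 terminal taxa: ASV10, ASV13, ASV16, ASV17, ASV19, ASV23, ASV26, ASV29, ASV3, ASV4, ASV48, ASV55, ASV57, ASV62, ASV64.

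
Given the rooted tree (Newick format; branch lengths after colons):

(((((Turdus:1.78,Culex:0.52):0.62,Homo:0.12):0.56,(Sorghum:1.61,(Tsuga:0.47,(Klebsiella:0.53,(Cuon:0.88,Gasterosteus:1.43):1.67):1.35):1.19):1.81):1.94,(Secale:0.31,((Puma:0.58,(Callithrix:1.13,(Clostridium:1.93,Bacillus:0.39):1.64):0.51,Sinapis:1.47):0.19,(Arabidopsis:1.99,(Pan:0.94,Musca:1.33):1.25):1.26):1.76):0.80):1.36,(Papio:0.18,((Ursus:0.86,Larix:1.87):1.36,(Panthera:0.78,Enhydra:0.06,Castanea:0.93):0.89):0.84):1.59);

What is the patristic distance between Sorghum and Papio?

8.49

The path runs Sorghum → … → MRCA → … → Papio; the MRCA is the root of the tree.
Branch lengths along that path: 1.61 + 1.81 + 1.94 + 1.36 + 1.59 + 0.18 = 8.49.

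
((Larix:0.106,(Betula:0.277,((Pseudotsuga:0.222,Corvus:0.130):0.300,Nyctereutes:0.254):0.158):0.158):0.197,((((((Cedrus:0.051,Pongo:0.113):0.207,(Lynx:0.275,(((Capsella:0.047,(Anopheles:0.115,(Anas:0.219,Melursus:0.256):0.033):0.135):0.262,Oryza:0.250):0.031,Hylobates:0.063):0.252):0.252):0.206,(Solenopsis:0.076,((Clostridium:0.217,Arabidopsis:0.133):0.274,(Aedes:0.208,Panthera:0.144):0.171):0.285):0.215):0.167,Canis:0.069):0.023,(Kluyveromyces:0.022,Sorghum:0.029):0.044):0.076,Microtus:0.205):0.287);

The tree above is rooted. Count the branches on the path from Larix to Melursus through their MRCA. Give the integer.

14

The MRCA of Larix and Melursus is the root of the tree.
From Larix up to that node: 2 branches. From Melursus up to the same node: 12 branches. Total: 2 + 12 = 14.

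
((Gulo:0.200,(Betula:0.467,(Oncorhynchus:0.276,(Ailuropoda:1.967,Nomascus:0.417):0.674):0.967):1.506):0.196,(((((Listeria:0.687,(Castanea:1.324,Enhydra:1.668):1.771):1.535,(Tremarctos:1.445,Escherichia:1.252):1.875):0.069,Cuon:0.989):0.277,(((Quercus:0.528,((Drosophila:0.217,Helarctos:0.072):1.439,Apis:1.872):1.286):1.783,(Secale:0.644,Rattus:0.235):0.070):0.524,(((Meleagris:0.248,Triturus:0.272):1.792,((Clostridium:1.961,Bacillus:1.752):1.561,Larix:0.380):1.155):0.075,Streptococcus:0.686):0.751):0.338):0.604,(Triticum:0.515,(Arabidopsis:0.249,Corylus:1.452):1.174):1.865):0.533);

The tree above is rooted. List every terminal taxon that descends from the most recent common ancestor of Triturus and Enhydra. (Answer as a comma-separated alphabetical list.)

Tracing Triturus: it sits inside (Meleagris,Triturus).
Tracing Enhydra: it sits inside (Castanea,Enhydra).
The smallest clade enclosing both is ((((Listeria,(Castanea,Enhydra)),(Tremarctos,Escherichia)),Cuon),(((Quercus,((Drosophila,Helarctos),Apis)),(Secale,Rattus)),(((Meleagris,Triturus),((Clostridium,Bacillus),Larix)),Streptococcus))); the answer is its 18 terminal taxa in alphabetical order.

Apis, Bacillus, Castanea, Clostridium, Cuon, Drosophila, Enhydra, Escherichia, Helarctos, Larix, Listeria, Meleagris, Quercus, Rattus, Secale, Streptococcus, Tremarctos, Triturus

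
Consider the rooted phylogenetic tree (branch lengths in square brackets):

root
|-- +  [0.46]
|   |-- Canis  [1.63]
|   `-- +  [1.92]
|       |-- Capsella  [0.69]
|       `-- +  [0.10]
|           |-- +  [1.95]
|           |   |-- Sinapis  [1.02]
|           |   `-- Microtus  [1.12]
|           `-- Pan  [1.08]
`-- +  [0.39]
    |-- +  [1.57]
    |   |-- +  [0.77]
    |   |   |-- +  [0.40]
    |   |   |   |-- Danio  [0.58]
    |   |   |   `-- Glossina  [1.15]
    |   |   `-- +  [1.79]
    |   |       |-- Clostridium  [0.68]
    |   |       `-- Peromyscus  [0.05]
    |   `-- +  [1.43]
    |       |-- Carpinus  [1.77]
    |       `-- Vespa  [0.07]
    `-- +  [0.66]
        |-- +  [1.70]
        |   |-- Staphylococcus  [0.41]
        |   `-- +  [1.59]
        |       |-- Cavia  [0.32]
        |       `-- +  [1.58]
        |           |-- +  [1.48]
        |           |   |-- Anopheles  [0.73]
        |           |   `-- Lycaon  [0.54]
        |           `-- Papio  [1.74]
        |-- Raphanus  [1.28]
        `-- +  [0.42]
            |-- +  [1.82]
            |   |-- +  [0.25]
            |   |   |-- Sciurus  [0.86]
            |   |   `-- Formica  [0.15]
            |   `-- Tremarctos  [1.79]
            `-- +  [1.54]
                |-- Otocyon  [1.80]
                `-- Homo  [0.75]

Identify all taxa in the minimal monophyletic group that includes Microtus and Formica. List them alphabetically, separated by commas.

Anopheles, Canis, Capsella, Carpinus, Cavia, Clostridium, Danio, Formica, Glossina, Homo, Lycaon, Microtus, Otocyon, Pan, Papio, Peromyscus, Raphanus, Sciurus, Sinapis, Staphylococcus, Tremarctos, Vespa

Tracing Microtus: it sits inside (Sinapis,Microtus).
Tracing Formica: it sits inside (Sciurus,Formica).
The smallest clade enclosing both is the whole tree (their MRCA is the root), so the answer is all 22 tips in alphabetical order.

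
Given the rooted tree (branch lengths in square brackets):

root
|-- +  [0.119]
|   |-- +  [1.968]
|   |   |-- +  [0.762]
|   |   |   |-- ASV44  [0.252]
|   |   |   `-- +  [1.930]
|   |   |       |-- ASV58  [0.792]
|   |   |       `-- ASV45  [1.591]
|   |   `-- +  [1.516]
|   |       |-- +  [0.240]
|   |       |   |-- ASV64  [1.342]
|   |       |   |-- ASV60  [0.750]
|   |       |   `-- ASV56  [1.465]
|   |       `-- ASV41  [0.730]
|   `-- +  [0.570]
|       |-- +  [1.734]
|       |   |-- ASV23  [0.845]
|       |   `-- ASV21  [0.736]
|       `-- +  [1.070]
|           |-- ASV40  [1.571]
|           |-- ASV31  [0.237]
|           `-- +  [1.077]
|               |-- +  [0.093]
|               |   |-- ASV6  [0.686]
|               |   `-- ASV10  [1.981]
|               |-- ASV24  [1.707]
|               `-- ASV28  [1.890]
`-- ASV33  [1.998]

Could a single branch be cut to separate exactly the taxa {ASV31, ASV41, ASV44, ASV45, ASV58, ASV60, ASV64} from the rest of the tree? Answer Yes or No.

No

The MRCA of the listed taxa subtends (((ASV44,(ASV58,ASV45)),((ASV64,ASV60,ASV56),ASV41)),((ASV23,ASV21),(ASV40,ASV31,((ASV6,ASV10),ASV24,ASV28)))).
That clade also contains ASV10, ASV21, ASV23, ASV24, ASV28, ASV40, ASV56, ASV6, which are not in the proposed group, so the group is not monophyletic.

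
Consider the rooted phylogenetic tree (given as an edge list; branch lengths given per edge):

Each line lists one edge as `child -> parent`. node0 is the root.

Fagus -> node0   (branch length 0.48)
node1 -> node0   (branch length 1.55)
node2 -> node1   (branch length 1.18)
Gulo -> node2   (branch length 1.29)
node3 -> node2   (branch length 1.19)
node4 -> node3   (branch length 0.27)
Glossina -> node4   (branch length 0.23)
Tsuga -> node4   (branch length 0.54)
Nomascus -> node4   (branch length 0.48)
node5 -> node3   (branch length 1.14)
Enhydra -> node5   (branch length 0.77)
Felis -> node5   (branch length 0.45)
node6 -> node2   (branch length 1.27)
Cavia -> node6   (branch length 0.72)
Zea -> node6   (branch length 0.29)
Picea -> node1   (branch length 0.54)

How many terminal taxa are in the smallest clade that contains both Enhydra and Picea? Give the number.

9

The MRCA of Enhydra and Picea is the node subtending ((Gulo,((Glossina,Tsuga,Nomascus),(Enhydra,Felis)),(Cavia,Zea)),Picea).
That clade contains 9 terminal taxa: Cavia, Enhydra, Felis, Glossina, Gulo, Nomascus, Picea, Tsuga, Zea.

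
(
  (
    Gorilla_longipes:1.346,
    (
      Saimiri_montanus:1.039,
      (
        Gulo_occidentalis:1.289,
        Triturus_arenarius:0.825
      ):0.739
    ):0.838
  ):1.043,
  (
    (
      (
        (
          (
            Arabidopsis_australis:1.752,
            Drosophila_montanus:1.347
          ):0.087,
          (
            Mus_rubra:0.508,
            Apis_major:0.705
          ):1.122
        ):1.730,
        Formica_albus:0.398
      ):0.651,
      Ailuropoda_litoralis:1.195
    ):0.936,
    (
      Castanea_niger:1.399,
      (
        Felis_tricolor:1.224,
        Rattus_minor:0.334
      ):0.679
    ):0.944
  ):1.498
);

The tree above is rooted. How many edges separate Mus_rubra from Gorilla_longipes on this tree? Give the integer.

The MRCA of Mus_rubra and Gorilla_longipes is the root of the tree.
From Mus_rubra up to that node: 6 branches. From Gorilla_longipes up to the same node: 2 branches. Total: 6 + 2 = 8.

8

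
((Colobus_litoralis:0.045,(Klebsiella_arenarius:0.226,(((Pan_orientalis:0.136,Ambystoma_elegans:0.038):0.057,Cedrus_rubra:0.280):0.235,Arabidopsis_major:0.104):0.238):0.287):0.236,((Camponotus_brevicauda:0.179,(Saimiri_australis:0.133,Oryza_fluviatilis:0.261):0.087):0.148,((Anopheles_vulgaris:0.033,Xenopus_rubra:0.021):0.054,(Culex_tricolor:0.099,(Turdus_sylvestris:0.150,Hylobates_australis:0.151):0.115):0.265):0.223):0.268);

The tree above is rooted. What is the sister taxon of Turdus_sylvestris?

Turdus_sylvestris attaches to the tree at the node subtending (Turdus_sylvestris,Hylobates_australis).
The other lineage descending from that same node — the sister group — is the single tip Hylobates_australis.

Hylobates_australis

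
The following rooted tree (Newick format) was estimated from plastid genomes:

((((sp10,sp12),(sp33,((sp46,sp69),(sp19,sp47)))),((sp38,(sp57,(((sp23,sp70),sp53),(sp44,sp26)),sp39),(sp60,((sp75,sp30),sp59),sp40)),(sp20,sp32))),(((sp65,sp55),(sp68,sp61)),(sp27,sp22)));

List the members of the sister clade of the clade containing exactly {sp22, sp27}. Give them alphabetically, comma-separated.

sp55, sp61, sp65, sp68

The clade containing exactly {sp22, sp27} attaches to the tree at the node subtending (((sp65,sp55),(sp68,sp61)),(sp27,sp22)).
The other lineage descending from that same node — the sister group — is ((sp65,sp55),(sp68,sp61)); its 4 tips in alphabetical order are the answer.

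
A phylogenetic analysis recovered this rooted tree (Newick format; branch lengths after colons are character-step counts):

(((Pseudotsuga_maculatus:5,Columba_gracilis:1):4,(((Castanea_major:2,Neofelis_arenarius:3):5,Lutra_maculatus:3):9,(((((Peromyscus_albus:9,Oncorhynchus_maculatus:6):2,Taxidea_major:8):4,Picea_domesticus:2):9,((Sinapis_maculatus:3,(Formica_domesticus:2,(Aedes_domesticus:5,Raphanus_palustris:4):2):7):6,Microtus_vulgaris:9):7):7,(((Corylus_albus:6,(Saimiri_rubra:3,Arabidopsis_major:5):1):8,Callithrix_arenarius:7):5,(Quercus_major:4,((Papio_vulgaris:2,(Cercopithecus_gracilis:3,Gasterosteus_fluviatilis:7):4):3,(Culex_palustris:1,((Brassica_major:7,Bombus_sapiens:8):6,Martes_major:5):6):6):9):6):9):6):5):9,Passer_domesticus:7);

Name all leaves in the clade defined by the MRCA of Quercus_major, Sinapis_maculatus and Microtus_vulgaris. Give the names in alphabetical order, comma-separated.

Tracing Quercus_major: it sits inside (Quercus_major,((Papio_vulgaris,(Cercopithecus_gracilis,Gasterosteus_fluviatilis)),(Culex_palustris,((Brassica_major,Bombus_sapiens),Martes_major)))).
Tracing Sinapis_maculatus: it sits inside (Sinapis_maculatus,(Formica_domesticus,(Aedes_domesticus,Raphanus_palustris))).
Tracing Microtus_vulgaris: it sits inside ((Sinapis_maculatus,(Formica_domesticus,(Aedes_domesticus,Raphanus_palustris))),Microtus_vulgaris).
The smallest clade enclosing all 3 is (((((Peromyscus_albus,Oncorhynchus_maculatus),Taxidea_major),Picea_domesticus),((Sinapis_maculatus,(Formica_domesticus,(Aedes_domesticus,Raphanus_palustris))),Microtus_vulgaris)),(((Corylus_albus,(Saimiri_rubra,Arabidopsis_major)),Callithrix_arenarius),(Quercus_major,((Papio_vulgaris,(Cercopithecus_gracilis,Gasterosteus_fluviatilis)),(Culex_palustris,((Brassica_major,Bombus_sapiens),Martes_major)))))); the answer is its 21 terminal taxa in alphabetical order.

Aedes_domesticus, Arabidopsis_major, Bombus_sapiens, Brassica_major, Callithrix_arenarius, Cercopithecus_gracilis, Corylus_albus, Culex_palustris, Formica_domesticus, Gasterosteus_fluviatilis, Martes_major, Microtus_vulgaris, Oncorhynchus_maculatus, Papio_vulgaris, Peromyscus_albus, Picea_domesticus, Quercus_major, Raphanus_palustris, Saimiri_rubra, Sinapis_maculatus, Taxidea_major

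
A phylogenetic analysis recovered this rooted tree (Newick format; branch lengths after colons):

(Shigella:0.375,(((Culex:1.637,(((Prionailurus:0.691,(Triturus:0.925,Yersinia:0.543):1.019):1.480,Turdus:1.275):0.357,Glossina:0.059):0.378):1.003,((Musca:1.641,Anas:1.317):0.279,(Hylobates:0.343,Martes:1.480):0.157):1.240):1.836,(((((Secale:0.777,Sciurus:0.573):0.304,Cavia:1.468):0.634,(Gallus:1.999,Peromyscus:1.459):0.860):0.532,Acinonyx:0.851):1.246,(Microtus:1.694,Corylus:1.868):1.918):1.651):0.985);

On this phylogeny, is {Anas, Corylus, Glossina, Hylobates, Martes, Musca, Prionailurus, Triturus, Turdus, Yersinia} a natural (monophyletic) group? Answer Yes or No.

No

The MRCA of the listed taxa subtends (((Culex,(((Prionailurus,(Triturus,Yersinia)),Turdus),Glossina)),((Musca,Anas),(Hylobates,Martes))),(((((Secale,Sciurus),Cavia),(Gallus,Peromyscus)),Acinonyx),(Microtus,Corylus))).
That clade also contains Acinonyx, Cavia, Culex, Gallus, Microtus, Peromyscus, Sciurus, Secale, which are not in the proposed group, so the group is not monophyletic.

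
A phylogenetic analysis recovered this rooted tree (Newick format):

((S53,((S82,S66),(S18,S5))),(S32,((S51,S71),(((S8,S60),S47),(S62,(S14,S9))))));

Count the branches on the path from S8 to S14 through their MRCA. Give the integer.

6

The MRCA of S8 and S14 is the node subtending (((S8,S60),S47),(S62,(S14,S9))).
From S8 up to that node: 3 branches. From S14 up to the same node: 3 branches. Total: 3 + 3 = 6.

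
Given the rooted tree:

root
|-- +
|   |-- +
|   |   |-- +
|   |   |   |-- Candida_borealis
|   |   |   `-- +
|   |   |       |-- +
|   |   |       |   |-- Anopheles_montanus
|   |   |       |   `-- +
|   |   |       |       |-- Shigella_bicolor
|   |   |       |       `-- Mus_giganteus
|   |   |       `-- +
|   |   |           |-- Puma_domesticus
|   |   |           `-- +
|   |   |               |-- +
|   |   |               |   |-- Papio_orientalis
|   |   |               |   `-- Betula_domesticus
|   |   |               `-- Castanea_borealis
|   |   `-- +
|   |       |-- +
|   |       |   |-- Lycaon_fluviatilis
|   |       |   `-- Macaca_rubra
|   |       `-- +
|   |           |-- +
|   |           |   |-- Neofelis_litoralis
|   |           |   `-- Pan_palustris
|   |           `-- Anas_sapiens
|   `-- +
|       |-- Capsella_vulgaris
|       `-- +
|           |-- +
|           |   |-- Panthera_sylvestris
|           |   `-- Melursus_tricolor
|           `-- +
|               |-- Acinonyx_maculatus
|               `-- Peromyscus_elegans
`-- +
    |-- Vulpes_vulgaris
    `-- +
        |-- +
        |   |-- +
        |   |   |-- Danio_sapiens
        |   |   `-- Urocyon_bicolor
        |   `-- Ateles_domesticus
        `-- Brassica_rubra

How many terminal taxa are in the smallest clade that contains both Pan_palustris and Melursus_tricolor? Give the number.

18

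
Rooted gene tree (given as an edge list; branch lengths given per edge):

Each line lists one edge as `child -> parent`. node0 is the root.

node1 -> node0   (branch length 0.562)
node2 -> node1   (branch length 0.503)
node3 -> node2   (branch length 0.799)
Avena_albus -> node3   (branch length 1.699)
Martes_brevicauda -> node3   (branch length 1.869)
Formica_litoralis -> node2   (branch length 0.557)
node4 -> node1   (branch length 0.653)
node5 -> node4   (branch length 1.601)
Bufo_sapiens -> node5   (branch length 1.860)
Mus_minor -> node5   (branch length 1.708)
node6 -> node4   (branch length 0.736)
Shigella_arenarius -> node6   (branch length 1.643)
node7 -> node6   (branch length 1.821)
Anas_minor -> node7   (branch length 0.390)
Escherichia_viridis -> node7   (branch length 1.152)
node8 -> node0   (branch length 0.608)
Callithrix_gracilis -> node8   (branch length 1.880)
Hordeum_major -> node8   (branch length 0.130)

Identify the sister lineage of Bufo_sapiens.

Bufo_sapiens attaches to the tree at the node subtending (Bufo_sapiens,Mus_minor).
The other lineage descending from that same node — the sister group — is the single tip Mus_minor.

Mus_minor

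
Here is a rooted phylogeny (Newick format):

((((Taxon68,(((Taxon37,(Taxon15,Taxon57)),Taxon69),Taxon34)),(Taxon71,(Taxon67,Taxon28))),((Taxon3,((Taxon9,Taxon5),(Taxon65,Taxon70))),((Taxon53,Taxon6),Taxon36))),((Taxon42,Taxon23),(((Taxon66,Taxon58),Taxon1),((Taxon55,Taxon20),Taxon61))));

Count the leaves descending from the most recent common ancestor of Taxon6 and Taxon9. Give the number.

The MRCA of Taxon6 and Taxon9 is the node subtending ((Taxon3,((Taxon9,Taxon5),(Taxon65,Taxon70))),((Taxon53,Taxon6),Taxon36)).
That clade contains 8 terminal taxa: Taxon3, Taxon36, Taxon5, Taxon53, Taxon6, Taxon65, Taxon70, Taxon9.

8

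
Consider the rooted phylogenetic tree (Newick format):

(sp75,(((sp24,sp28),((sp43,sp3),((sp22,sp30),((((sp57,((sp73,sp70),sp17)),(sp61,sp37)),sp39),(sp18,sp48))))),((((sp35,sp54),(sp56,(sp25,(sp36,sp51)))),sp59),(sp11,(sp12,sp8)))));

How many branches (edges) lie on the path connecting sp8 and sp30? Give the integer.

9

The MRCA of sp8 and sp30 is the node subtending (((sp24,sp28),((sp43,sp3),((sp22,sp30),((((sp57,((sp73,sp70),sp17)),(sp61,sp37)),sp39),(sp18,sp48))))),((((sp35,sp54),(sp56,(sp25,(sp36,sp51)))),sp59),(sp11,(sp12,sp8)))).
From sp8 up to that node: 4 branches. From sp30 up to the same node: 5 branches. Total: 4 + 5 = 9.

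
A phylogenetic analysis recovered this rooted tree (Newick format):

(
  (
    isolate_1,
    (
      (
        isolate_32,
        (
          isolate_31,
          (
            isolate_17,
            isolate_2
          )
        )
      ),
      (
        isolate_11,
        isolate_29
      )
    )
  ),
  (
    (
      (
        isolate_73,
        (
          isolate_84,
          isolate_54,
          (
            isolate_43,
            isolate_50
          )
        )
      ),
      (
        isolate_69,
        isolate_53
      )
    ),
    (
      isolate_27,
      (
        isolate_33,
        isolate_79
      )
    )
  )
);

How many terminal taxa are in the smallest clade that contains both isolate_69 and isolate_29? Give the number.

The MRCA of isolate_69 and isolate_29 is the root, so the clade is the entire tree.
That clade contains 17 terminal taxa: isolate_1, isolate_11, isolate_17, isolate_2, isolate_27, isolate_29, isolate_31, isolate_32, isolate_33, isolate_43, isolate_50, isolate_53, isolate_54, isolate_69, isolate_73, isolate_79, isolate_84.

17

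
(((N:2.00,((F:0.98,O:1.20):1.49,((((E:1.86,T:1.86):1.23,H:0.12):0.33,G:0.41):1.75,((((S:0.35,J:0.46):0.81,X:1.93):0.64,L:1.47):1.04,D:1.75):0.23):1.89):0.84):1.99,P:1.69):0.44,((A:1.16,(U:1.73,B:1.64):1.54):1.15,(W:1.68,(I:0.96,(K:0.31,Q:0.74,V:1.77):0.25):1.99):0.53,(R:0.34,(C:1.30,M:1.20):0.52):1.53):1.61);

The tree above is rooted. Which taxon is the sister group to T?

E

T attaches to the tree at the node subtending (E,T).
The other lineage descending from that same node — the sister group — is the single tip E.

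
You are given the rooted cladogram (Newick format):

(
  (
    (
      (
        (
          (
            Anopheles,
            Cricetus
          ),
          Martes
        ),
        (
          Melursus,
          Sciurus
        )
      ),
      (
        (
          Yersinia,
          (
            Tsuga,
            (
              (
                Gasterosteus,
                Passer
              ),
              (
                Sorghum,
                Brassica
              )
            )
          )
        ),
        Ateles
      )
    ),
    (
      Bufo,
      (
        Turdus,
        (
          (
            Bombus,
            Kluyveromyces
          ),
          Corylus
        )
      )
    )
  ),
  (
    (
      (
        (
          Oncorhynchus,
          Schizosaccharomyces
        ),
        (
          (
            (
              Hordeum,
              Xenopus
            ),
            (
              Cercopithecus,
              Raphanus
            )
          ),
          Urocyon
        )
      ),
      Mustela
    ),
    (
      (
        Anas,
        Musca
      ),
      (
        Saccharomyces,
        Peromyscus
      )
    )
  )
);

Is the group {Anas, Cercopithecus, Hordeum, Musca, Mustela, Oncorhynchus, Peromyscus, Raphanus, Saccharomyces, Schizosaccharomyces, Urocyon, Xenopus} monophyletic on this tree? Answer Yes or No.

The most recent common ancestor of these taxa subtends ((((Oncorhynchus,Schizosaccharomyces),(((Hordeum,Xenopus),(Cercopithecus,Raphanus)),Urocyon)),Mustela),((Anas,Musca),(Saccharomyces,Peromyscus))).
That clade has exactly 12 tips — every listed taxon and nothing else — so the group is monophyletic.

Yes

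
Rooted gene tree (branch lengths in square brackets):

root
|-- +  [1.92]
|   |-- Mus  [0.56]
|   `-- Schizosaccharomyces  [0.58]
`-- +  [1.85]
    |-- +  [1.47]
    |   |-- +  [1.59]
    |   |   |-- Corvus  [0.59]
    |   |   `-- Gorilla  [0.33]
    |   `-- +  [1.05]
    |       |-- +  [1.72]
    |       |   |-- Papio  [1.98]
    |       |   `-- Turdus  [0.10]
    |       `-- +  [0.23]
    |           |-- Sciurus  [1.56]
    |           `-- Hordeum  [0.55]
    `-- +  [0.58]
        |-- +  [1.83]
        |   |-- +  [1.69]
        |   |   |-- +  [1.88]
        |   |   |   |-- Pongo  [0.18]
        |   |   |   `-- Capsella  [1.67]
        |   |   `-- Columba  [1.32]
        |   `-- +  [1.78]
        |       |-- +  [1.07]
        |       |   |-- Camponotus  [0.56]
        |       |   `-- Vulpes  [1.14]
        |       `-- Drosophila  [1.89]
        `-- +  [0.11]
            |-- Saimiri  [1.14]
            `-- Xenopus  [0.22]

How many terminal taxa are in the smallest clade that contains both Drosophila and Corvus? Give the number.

14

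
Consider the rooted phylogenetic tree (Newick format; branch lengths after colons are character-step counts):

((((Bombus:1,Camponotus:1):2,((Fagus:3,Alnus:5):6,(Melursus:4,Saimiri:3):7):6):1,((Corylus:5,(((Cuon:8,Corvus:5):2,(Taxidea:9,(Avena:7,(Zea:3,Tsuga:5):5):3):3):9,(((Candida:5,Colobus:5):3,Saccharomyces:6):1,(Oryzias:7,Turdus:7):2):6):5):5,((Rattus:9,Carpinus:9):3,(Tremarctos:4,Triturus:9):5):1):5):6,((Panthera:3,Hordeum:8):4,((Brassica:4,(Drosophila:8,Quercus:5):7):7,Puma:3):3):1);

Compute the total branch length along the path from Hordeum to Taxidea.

55

The path runs Hordeum → … → MRCA → … → Taxidea; the MRCA is the root of the tree.
Branch lengths along that path: 8 + 4 + 1 + 6 + 5 + 5 + 5 + 9 + 3 + 9 = 55.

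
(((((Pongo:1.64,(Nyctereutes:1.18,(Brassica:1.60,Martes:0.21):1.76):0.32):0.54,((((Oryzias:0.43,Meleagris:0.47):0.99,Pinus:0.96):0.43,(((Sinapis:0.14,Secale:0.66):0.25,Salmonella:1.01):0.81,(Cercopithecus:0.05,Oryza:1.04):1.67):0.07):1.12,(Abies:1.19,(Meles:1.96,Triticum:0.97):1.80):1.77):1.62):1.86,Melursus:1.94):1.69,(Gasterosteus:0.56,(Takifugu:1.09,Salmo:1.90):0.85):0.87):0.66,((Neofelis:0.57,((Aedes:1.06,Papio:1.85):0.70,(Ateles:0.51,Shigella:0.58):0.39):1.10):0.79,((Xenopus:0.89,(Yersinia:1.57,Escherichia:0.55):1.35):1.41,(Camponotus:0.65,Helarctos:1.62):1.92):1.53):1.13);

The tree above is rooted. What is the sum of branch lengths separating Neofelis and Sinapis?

The path runs Neofelis → … → MRCA → … → Sinapis; the MRCA is the root of the tree.
Branch lengths along that path: 0.57 + 0.79 + 1.13 + 0.66 + 1.69 + 1.86 + 1.62 + 1.12 + 0.07 + 0.81 + 0.25 + 0.14 = 10.71.

10.71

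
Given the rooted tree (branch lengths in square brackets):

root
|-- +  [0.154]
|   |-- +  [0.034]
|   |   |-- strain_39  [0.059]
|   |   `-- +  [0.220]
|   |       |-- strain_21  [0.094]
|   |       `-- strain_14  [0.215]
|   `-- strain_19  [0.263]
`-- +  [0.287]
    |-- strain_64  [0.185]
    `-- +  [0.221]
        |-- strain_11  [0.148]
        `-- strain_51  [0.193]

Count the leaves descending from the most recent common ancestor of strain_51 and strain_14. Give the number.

7

The MRCA of strain_51 and strain_14 is the root, so the clade is the entire tree.
That clade contains 7 terminal taxa: strain_11, strain_14, strain_19, strain_21, strain_39, strain_51, strain_64.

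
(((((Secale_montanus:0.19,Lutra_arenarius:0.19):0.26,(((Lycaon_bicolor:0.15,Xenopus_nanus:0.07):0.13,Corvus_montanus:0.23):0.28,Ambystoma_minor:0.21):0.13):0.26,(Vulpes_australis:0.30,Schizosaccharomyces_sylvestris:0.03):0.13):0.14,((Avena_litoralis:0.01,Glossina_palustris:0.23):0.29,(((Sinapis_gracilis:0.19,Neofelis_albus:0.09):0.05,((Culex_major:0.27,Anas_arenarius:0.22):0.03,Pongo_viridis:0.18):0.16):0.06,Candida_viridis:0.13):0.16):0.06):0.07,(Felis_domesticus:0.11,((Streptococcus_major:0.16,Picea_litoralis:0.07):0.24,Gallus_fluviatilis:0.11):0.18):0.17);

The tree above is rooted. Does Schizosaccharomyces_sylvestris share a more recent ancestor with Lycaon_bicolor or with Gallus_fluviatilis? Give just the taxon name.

The MRCA of Schizosaccharomyces_sylvestris and Lycaon_bicolor subtends (((Secale_montanus,Lutra_arenarius),(((Lycaon_bicolor,Xenopus_nanus),Corvus_montanus),Ambystoma_minor)),(Vulpes_australis,Schizosaccharomyces_sylvestris)) (8 taxa).
The MRCA of Schizosaccharomyces_sylvestris and Gallus_fluviatilis is the root, subtending the entire tree (20 taxa).
The first is nested inside the second, so Schizosaccharomyces_sylvestris shares a more recent common ancestor with Lycaon_bicolor.

Lycaon_bicolor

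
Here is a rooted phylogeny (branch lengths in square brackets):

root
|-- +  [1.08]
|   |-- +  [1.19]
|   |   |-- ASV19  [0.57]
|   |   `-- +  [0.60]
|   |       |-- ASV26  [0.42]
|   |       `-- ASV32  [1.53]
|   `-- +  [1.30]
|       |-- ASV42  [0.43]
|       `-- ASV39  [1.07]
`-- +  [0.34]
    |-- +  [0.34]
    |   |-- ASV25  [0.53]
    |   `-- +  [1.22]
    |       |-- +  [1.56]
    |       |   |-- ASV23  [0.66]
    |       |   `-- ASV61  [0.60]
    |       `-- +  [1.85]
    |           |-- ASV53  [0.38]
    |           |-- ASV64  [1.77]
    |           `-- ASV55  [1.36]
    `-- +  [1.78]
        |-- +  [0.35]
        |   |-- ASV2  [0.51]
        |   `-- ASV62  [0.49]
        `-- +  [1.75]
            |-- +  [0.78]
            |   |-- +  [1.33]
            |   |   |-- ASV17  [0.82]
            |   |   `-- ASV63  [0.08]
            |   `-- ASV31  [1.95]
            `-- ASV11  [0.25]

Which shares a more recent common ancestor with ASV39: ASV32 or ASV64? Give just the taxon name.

The MRCA of ASV39 and ASV32 subtends ((ASV19,(ASV26,ASV32)),(ASV42,ASV39)) (5 taxa).
The MRCA of ASV39 and ASV64 is the root, subtending the entire tree (17 taxa).
The first is nested inside the second, so ASV39 shares a more recent common ancestor with ASV32.

ASV32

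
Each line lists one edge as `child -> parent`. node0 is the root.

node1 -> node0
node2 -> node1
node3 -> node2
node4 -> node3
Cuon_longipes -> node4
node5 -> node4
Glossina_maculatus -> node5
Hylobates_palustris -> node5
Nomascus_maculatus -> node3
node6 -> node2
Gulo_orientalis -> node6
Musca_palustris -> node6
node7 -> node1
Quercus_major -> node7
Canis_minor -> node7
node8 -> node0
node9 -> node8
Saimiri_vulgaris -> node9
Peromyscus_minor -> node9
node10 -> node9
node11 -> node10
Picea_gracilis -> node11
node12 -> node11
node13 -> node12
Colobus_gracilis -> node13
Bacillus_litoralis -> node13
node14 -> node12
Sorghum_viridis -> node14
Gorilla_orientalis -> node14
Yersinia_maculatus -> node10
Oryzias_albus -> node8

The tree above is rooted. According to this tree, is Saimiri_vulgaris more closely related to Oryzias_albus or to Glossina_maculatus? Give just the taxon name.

Oryzias_albus

The MRCA of Saimiri_vulgaris and Oryzias_albus subtends ((Saimiri_vulgaris,Peromyscus_minor,((Picea_gracilis,((Colobus_gracilis,Bacillus_litoralis),(Sorghum_viridis,Gorilla_orientalis))),Yersinia_maculatus)),Oryzias_albus) (9 taxa).
The MRCA of Saimiri_vulgaris and Glossina_maculatus is the root, subtending the entire tree (17 taxa).
The first is nested inside the second, so Saimiri_vulgaris shares a more recent common ancestor with Oryzias_albus.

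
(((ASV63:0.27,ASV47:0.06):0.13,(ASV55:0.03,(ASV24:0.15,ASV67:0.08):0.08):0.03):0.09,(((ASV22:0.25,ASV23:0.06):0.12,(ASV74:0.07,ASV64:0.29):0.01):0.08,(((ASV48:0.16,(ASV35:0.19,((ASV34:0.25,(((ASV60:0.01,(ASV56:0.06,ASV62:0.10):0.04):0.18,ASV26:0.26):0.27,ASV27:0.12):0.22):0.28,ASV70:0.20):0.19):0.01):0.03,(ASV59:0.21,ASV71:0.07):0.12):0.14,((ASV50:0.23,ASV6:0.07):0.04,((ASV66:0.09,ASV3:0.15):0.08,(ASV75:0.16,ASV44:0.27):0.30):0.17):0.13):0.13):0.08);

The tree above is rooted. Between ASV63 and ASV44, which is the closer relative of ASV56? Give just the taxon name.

ASV44

The MRCA of ASV56 and ASV44 subtends (((ASV48,(ASV35,((ASV34,(((ASV60,(ASV56,ASV62)),ASV26),ASV27)),ASV70))),(ASV59,ASV71)),((ASV50,ASV6),((ASV66,ASV3),(ASV75,ASV44)))) (17 taxa).
The MRCA of ASV56 and ASV63 is the root, subtending the entire tree (26 taxa).
The first is nested inside the second, so ASV56 shares a more recent common ancestor with ASV44.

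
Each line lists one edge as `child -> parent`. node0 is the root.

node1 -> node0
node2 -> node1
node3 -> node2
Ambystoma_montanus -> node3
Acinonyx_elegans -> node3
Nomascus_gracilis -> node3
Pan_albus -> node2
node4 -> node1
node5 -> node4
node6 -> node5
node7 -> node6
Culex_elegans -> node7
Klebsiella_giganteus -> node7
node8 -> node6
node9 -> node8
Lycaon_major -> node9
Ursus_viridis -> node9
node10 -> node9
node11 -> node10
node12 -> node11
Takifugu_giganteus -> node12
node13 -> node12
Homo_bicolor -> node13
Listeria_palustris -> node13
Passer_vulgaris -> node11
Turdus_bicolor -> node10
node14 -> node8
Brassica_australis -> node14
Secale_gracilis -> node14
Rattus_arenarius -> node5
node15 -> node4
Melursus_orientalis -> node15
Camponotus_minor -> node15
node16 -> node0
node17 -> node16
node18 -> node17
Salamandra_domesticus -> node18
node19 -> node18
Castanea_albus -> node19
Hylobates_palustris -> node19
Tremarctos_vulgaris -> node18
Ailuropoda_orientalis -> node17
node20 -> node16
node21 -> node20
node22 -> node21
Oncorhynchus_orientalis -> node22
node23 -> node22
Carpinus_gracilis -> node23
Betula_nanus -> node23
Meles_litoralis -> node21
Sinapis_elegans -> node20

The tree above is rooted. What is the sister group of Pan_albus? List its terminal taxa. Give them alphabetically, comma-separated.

Acinonyx_elegans, Ambystoma_montanus, Nomascus_gracilis

Pan_albus attaches to the tree at the node subtending ((Ambystoma_montanus,Acinonyx_elegans,Nomascus_gracilis),Pan_albus).
The other lineage descending from that same node — the sister group — is (Ambystoma_montanus,Acinonyx_elegans,Nomascus_gracilis); its 3 tips in alphabetical order are the answer.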